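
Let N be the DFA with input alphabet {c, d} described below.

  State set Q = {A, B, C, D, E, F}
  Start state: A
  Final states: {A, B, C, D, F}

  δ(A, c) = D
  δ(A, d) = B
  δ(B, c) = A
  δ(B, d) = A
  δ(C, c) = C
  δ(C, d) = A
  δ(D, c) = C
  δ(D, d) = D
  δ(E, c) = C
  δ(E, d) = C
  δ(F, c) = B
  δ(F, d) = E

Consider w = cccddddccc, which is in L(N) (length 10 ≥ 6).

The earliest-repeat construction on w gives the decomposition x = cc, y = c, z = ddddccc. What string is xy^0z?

xy⁰z = xz = cc·ddddccc = ccddddccc.
Reading y = c takes N from C back to C, so after x the machine is still in C, and z then leads to the accepting state C. Hence ccddddccc ∈ L(N).

ccddddccc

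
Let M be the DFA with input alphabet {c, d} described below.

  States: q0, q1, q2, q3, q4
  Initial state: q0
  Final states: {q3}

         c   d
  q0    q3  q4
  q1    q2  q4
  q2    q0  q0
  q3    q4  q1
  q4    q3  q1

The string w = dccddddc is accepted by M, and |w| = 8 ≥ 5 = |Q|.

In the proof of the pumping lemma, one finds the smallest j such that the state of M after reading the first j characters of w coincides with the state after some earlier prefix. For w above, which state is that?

q4

Run of M on w = d c c d d d d c:
  step 0: q0  (start)
  step 1: q4  (read d: q0→q4)
  step 2: q3  (read c: q4→q3)
  step 3: q4  (read c: q3→q4)   ← first repeat (q4 seen earlier)
  step 4: q1  (read d: q4→q1)
  step 5: q4  (read d: q1→q4)
  step 6: q1  (read d: q4→q1)
  step 7: q4  (read d: q1→q4)
  step 8: q3  (read c: q4→q3)

The earliest repeat is at step j = 3: M is in q4, which it already visited at step i = 1.
With |Q| = 5, pigeonhole forces a state repeat no later than step 5; the substring read between the first and second visits to that state can be pumped.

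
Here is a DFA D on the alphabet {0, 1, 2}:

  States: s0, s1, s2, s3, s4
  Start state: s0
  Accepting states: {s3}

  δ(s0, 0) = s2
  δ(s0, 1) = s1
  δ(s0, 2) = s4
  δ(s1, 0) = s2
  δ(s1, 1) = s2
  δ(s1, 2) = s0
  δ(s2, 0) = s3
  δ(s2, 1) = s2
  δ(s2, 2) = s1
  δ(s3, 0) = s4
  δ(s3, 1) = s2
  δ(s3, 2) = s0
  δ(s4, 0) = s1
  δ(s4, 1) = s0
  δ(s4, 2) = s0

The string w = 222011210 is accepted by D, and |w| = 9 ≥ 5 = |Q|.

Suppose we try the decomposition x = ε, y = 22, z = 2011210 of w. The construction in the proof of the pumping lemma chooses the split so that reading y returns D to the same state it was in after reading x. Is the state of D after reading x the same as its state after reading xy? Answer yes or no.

Run of D on the first 2 characters of w = 2 2:
  step 0: s0  (start)
  step 1: s4  (read 2: s0→s4)
  step 2: s0  (read 2: s4→s0)

After x (step 0): s0. After xy (step 2): s0.
They match, so y = 22 drives D around a cycle from s0 back to itself; pumping y any number of times keeps D in s0 before reading z, and xyⁱz ∈ L(D) for every i ≥ 0.

yes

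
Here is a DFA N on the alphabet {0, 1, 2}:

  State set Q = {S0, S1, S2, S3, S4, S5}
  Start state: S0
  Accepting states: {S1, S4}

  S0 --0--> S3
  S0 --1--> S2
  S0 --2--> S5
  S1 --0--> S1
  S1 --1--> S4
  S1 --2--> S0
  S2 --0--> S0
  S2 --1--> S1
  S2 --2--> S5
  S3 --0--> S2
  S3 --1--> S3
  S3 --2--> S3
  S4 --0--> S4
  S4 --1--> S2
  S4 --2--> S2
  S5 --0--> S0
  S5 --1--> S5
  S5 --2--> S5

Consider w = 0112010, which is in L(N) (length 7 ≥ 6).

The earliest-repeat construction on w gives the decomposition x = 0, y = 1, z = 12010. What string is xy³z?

011112010

xy^3z = 0·1·1·1·12010 = 011112010.
Reading y = 1 takes N from S3 back to S3, so after x·y·y·y the machine is still in S3, and z then leads to the accepting state S1. Hence 011112010 ∈ L(N).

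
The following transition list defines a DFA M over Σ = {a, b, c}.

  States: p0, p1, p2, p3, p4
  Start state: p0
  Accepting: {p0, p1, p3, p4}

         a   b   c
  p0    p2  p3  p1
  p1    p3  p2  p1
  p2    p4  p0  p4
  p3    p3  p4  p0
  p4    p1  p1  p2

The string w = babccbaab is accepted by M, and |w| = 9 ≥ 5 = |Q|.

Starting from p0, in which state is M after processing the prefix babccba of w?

State sequence: p0 -b-> p3 -a-> p3 -b-> p4 -c-> p2 -c-> p4 -b-> p1 -a-> p3

After reading 7 characters, M is in state p3.
(This kind of state-tracing is the core of the pumping-lemma construction: with 5 states, pigeonhole forces a repeat within the first 5 steps.)

p3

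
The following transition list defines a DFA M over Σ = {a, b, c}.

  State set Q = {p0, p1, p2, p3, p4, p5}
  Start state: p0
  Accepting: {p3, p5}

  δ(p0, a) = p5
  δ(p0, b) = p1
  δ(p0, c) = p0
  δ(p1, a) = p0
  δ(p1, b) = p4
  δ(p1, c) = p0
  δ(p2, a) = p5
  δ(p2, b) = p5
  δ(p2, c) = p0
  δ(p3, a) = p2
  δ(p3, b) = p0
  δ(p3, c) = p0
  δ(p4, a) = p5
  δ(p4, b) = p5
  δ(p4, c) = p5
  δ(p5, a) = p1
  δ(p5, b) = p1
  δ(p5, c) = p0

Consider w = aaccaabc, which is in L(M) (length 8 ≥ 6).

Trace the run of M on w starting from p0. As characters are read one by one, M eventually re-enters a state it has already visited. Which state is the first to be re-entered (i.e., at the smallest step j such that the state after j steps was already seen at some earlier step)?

State sequence: p0 -a-> p5 -a-> p1 -c-> p0 -c-> p0 -a-> p5 -a-> p1 -b-> p4 -c-> p5
First repeat at step 3: p0 was already visited.

The earliest repeat is at step j = 3: M is in p0, which it already visited at step i = 0.
With |Q| = 6, pigeonhole forces a state repeat no later than step 6; the substring read between the first and second visits to that state can be pumped.

p0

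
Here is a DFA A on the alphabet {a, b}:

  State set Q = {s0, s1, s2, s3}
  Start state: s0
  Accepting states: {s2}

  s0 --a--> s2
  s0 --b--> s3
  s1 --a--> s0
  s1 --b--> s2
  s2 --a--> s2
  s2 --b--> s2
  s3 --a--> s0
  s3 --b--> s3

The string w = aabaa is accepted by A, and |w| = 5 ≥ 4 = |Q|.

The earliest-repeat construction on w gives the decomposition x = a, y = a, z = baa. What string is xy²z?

xy^2z = a·a·a·baa = aaabaa.
Reading y = a takes A from s2 back to s2, so after x·y·y the machine is still in s2, and z then leads to the accepting state s2. Hence aaabaa ∈ L(A).

aaabaa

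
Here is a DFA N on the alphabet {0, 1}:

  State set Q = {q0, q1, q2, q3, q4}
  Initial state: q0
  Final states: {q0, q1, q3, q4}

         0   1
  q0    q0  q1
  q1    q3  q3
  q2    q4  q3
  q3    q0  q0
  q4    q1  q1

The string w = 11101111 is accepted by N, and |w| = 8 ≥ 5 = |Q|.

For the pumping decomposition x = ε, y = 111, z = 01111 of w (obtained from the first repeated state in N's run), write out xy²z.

xy^2z = ε·111·111·01111 = 11111101111.
Reading y = 111 takes N from q0 back to q0, so after x·y·y the machine is still in q0, and z then leads to the accepting state q1. Hence 11111101111 ∈ L(N).

11111101111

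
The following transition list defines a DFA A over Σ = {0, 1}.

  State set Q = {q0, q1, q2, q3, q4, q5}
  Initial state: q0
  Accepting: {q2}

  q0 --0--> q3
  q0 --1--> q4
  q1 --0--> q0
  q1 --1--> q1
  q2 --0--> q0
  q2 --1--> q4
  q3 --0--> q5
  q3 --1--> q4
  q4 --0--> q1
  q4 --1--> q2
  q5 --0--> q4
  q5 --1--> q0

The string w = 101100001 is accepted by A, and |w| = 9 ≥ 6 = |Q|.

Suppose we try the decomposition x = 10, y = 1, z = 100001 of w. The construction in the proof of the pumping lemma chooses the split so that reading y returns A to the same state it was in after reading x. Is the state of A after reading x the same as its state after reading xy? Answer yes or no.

yes

Run of A on the first 3 characters of w = 1 0 1:
  step 0: q0  (start)
  step 1: q4  (read 1: q0→q4)
  step 2: q1  (read 0: q4→q1)
  step 3: q1  (read 1: q1→q1)

After x (step 2): q1. After xy (step 3): q1.
They match, so y = 1 drives A around a cycle from q1 back to itself; pumping y any number of times keeps A in q1 before reading z, and xyⁱz ∈ L(A) for every i ≥ 0.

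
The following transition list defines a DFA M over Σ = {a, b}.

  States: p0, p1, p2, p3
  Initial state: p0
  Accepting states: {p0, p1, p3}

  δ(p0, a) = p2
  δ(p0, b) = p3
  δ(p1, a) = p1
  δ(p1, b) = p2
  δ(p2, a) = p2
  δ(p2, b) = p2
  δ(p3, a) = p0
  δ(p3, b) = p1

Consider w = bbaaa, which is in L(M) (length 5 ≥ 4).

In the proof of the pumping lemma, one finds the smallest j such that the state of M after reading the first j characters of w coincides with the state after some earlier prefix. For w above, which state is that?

p1

State sequence: p0 -b-> p3 -b-> p1 -a-> p1 -a-> p1 -a-> p1
First repeat at step 3: p1 was already visited.

The earliest repeat is at step j = 3: M is in p1, which it already visited at step i = 2.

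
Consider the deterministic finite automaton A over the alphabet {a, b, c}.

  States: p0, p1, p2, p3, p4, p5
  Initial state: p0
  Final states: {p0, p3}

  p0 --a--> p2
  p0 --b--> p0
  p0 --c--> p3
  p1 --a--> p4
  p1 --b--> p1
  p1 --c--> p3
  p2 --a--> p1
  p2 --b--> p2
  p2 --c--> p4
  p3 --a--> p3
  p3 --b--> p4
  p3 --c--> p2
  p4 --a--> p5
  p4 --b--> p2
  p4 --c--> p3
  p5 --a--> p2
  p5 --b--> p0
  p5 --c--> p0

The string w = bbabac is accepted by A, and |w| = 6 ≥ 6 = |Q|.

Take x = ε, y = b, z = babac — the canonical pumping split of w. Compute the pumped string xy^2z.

xy^2z = ε·b·b·babac = bbbabac.
Reading y = b takes A from p0 back to p0, so after x·y·y the machine is still in p0, and z then leads to the accepting state p3. Hence bbbabac ∈ L(A).

bbbabac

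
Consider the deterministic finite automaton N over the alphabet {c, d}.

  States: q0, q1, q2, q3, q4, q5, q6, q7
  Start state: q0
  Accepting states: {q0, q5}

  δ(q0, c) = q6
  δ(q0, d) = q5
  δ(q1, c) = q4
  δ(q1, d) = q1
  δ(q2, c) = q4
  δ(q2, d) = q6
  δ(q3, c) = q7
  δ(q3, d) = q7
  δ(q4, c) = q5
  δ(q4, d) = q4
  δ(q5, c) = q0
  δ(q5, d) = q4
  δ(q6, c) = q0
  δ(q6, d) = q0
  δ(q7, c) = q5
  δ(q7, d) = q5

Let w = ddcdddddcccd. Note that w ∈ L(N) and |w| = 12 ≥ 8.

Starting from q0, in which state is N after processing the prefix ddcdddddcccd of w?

Run of N on the first 12 characters of w = d d c d d d d d c c c d:
  step 0: q0  (start)
  step 1: q5  (read d: q0→q5)
  step 2: q4  (read d: q5→q4)
  step 3: q5  (read c: q4→q5)
  step 4: q4  (read d: q5→q4)
  step 5: q4  (read d: q4→q4)
  step 6: q4  (read d: q4→q4)
  step 7: q4  (read d: q4→q4)
  step 8: q4  (read d: q4→q4)
  step 9: q5  (read c: q4→q5)
  step 10: q0  (read c: q5→q0)
  step 11: q6  (read c: q0→q6)
  step 12: q0  (read d: q6→q0)

After reading 12 characters, N is in state q0.
(This kind of state-tracing is the core of the pumping-lemma construction: with 8 states, pigeonhole forces a repeat within the first 8 steps.)

q0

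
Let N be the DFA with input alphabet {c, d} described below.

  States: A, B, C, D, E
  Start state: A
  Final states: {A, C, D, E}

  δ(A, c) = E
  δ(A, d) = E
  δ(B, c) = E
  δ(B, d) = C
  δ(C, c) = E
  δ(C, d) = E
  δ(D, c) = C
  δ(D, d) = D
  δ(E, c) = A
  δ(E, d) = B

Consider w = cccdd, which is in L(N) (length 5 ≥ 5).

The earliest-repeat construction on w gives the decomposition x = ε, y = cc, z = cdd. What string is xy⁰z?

cdd

xy⁰z = xz = ε·cdd = cdd.
Reading y = cc takes N from A back to A, so after x the machine is still in A, and z then leads to the accepting state C. Hence cdd ∈ L(N).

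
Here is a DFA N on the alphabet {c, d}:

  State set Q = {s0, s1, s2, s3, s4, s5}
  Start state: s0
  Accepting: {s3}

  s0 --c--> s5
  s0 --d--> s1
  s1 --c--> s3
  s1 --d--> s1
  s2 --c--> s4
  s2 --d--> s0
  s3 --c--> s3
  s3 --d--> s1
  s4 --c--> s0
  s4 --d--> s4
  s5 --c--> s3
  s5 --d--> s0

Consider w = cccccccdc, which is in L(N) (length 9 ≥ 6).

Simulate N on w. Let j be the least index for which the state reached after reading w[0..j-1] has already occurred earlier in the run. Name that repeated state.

s3

Run of N on w = c c c c c c c d c:
  step 0: s0  (start)
  step 1: s5  (read c: s0→s5)
  step 2: s3  (read c: s5→s3)
  step 3: s3  (read c: s3→s3)   ← first repeat (s3 seen earlier)
  step 4: s3  (read c: s3→s3)
  step 5: s3  (read c: s3→s3)
  step 6: s3  (read c: s3→s3)
  step 7: s3  (read c: s3→s3)
  step 8: s1  (read d: s3→s1)
  step 9: s3  (read c: s1→s3)

The earliest repeat is at step j = 3: N is in s3, which it already visited at step i = 2.
With |Q| = 6, pigeonhole forces a state repeat no later than step 6; the substring read between the first and second visits to that state can be pumped.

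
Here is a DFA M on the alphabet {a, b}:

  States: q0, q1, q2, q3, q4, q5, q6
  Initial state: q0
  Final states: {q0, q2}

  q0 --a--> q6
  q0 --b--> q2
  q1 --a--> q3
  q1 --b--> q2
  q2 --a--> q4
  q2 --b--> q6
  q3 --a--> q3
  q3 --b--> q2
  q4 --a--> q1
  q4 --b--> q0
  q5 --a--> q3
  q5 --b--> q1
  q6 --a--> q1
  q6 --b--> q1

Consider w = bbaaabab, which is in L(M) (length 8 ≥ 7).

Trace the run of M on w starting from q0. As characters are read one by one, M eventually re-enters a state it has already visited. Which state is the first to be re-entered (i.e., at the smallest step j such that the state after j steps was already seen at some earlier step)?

q3

State sequence: q0 -b-> q2 -b-> q6 -a-> q1 -a-> q3 -a-> q3 -b-> q2 -a-> q4 -b-> q0
First repeat at step 5: q3 was already visited.

The earliest repeat is at step j = 5: M is in q3, which it already visited at step i = 4.
The DFA has 7 states, so the proof of the pumping lemma guarantees a repeated state among the first 7+1 visited; the segment between the two visits is the pumpable y.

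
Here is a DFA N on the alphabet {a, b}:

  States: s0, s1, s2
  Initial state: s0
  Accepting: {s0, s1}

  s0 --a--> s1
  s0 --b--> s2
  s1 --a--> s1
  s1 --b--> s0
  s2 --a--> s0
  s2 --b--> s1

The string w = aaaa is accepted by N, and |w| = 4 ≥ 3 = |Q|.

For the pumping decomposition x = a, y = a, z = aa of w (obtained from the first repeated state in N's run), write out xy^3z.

xy^3z = a·a·a·a·aa = aaaaaa.
Reading y = a takes N from s1 back to s1, so after x·y·y·y the machine is still in s1, and z then leads to the accepting state s1. Hence aaaaaa ∈ L(N).

aaaaaa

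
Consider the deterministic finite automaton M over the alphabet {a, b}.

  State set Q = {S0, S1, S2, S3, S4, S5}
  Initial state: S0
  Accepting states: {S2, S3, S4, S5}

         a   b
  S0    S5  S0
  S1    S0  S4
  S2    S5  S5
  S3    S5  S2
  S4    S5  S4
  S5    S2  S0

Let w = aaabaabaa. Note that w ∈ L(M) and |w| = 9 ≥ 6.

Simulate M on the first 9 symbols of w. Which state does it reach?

Run of M on the first 9 characters of w = a a a b a a b a a:
  step 0: S0  (start)
  step 1: S5  (read a: S0→S5)
  step 2: S2  (read a: S5→S2)
  step 3: S5  (read a: S2→S5)
  step 4: S0  (read b: S5→S0)
  step 5: S5  (read a: S0→S5)
  step 6: S2  (read a: S5→S2)
  step 7: S5  (read b: S2→S5)
  step 8: S2  (read a: S5→S2)
  step 9: S5  (read a: S2→S5)

After reading 9 characters, M is in state S5.
(This kind of state-tracing is the core of the pumping-lemma construction: with 6 states, pigeonhole forces a repeat within the first 6 steps.)

S5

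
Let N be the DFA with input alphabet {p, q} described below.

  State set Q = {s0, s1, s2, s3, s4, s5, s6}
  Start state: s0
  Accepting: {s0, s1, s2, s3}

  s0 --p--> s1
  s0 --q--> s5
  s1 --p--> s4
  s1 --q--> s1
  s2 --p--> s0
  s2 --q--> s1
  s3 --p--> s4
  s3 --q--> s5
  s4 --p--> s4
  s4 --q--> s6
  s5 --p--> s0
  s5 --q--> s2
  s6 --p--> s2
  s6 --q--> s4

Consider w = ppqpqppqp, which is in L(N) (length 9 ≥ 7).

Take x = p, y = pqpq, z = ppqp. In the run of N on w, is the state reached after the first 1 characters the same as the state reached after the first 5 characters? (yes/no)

State sequence: s0 -p-> s1 -p-> s4 -q-> s6 -p-> s2 -q-> s1

After x (step 1): s1. After xy (step 5): s1.
They match, so y = pqpq drives N around a cycle from s1 back to itself; pumping y any number of times keeps N in s1 before reading z, and xyⁱz ∈ L(N) for every i ≥ 0.

yes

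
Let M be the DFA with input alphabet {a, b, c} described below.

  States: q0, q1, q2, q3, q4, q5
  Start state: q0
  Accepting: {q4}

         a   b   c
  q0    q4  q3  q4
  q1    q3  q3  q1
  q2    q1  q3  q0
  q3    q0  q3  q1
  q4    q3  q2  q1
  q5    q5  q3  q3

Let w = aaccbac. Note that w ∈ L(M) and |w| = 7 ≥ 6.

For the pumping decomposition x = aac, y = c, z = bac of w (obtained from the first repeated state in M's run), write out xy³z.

aaccccbac

xy^3z = aac·c·c·c·bac = aaccccbac.
Reading y = c takes M from q1 back to q1, so after x·y·y·y the machine is still in q1, and z then leads to the accepting state q4. Hence aaccccbac ∈ L(M).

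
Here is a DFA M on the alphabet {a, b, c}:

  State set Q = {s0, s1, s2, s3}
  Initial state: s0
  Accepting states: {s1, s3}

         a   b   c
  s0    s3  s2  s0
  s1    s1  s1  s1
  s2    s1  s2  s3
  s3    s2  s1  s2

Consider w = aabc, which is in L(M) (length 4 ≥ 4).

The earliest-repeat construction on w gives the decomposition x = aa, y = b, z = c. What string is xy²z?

aabbc

xy^2z = aa·b·b·c = aabbc.
Reading y = b takes M from s2 back to s2, so after x·y·y the machine is still in s2, and z then leads to the accepting state s3. Hence aabbc ∈ L(M).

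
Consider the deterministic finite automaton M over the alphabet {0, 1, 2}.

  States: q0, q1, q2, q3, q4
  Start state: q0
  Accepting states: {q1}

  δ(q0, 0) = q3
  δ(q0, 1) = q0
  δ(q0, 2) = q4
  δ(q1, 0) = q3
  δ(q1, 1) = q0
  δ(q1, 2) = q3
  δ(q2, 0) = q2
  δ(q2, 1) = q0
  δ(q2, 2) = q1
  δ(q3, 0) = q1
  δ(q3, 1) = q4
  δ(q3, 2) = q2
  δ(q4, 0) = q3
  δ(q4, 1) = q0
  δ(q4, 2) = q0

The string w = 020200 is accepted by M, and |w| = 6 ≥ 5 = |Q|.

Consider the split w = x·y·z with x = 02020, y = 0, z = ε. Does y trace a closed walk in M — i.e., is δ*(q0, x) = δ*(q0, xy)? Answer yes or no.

no

Run of M on the first 6 characters of w = 0 2 0 2 0 0:
  step 0: q0  (start)
  step 1: q3  (read 0: q0→q3)
  step 2: q2  (read 2: q3→q2)
  step 3: q2  (read 0: q2→q2)
  step 4: q1  (read 2: q2→q1)
  step 5: q3  (read 0: q1→q3)
  step 6: q1  (read 0: q3→q1)

After x (step 5): q3. After xy (step 6): q1.
They differ (q3 ≠ q1), so y is not a cycle from the state after x; this split is not the one the pumping-lemma construction produces, and pumping y need not keep the string in L(M).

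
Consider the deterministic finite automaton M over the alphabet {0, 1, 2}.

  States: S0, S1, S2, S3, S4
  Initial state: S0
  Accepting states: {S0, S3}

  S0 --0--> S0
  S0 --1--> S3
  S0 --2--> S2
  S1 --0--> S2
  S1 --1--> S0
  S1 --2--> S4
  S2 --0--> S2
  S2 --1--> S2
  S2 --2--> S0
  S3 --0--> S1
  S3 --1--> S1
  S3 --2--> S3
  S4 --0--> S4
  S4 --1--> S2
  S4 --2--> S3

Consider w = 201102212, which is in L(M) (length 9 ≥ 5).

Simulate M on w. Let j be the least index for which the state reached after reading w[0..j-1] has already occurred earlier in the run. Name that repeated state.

Run of M on w = 2 0 1 1 0 2 2 1 2:
  step 0: S0  (start)
  step 1: S2  (read 2: S0→S2)
  step 2: S2  (read 0: S2→S2)   ← first repeat (S2 seen earlier)
  step 3: S2  (read 1: S2→S2)
  step 4: S2  (read 1: S2→S2)
  step 5: S2  (read 0: S2→S2)
  step 6: S0  (read 2: S2→S0)
  step 7: S2  (read 2: S0→S2)
  step 8: S2  (read 1: S2→S2)
  step 9: S0  (read 2: S2→S0)

The earliest repeat is at step j = 2: M is in S2, which it already visited at step i = 1.
The DFA has 5 states, so the proof of the pumping lemma guarantees a repeated state among the first 5+1 visited; the segment between the two visits is the pumpable y.

S2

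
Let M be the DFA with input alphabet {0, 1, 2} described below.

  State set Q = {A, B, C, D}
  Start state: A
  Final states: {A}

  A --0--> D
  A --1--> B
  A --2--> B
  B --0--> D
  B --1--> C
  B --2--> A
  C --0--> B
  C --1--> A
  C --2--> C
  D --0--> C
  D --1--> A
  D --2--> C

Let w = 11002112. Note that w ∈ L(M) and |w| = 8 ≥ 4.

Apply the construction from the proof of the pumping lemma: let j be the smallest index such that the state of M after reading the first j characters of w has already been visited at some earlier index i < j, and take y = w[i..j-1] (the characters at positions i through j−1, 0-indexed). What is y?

10

Run of M on w = 1 1 0 0 2 1 1 2:
  step 0: A  (start)
  step 1: B  (read 1: A→B)
  step 2: C  (read 1: B→C)
  step 3: B  (read 0: C→B)   ← first repeat (B seen earlier)
  step 4: D  (read 0: B→D)
  step 5: C  (read 2: D→C)
  step 6: A  (read 1: C→A)
  step 7: B  (read 1: A→B)
  step 8: A  (read 2: B→A)

So i = 1, j = 3, giving x = w[0:1] = 1, y = w[1:3] = 10, z = w[3:8] = 02112.
Check: |xy| = 3 ≤ 4 and |y| = 2 ≥ 1. Reading y takes M from B back to B, so every xyⁱz is accepted.
The DFA has 4 states, so the proof of the pumping lemma guarantees a repeated state among the first 4+1 visited; the segment between the two visits is the pumpable y.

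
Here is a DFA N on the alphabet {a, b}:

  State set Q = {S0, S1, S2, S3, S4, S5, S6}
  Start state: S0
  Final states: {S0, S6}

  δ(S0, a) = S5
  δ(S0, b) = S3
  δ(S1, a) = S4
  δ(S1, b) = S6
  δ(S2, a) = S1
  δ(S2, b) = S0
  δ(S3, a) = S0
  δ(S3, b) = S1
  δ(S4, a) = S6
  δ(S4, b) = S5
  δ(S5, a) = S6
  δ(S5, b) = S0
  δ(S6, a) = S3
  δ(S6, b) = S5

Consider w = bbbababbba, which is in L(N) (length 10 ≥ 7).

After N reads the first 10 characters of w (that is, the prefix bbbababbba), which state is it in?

Run of N on the first 10 characters of w = b b b a b a b b b a:
  step 0: S0  (start)
  step 1: S3  (read b: S0→S3)
  step 2: S1  (read b: S3→S1)
  step 3: S6  (read b: S1→S6)
  step 4: S3  (read a: S6→S3)
  step 5: S1  (read b: S3→S1)
  step 6: S4  (read a: S1→S4)
  step 7: S5  (read b: S4→S5)
  step 8: S0  (read b: S5→S0)
  step 9: S3  (read b: S0→S3)
  step 10: S0  (read a: S3→S0)

After reading 10 characters, N is in state S0.

S0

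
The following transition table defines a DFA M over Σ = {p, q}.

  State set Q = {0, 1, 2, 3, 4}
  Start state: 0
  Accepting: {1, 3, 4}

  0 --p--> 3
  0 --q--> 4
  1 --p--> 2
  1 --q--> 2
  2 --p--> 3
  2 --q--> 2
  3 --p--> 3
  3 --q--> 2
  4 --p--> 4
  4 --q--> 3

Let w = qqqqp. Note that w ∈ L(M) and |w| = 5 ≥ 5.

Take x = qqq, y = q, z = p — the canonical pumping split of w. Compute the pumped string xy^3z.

xy^3z = qqq·q·q·q·p = qqqqqqp.
Reading y = q takes M from 2 back to 2, so after x·y·y·y the machine is still in 2, and z then leads to the accepting state 3. Hence qqqqqqp ∈ L(M).

qqqqqqp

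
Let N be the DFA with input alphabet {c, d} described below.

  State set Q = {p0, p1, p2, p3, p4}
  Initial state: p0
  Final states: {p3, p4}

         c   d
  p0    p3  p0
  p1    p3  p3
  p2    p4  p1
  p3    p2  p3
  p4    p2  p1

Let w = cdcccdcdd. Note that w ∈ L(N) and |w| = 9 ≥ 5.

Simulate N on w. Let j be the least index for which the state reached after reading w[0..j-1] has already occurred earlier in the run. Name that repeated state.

Run of N on w = c d c c c d c d d:
  step 0: p0  (start)
  step 1: p3  (read c: p0→p3)
  step 2: p3  (read d: p3→p3)   ← first repeat (p3 seen earlier)
  step 3: p2  (read c: p3→p2)
  step 4: p4  (read c: p2→p4)
  step 5: p2  (read c: p4→p2)
  step 6: p1  (read d: p2→p1)
  step 7: p3  (read c: p1→p3)
  step 8: p3  (read d: p3→p3)
  step 9: p3  (read d: p3→p3)

The earliest repeat is at step j = 2: N is in p3, which it already visited at step i = 1.
With |Q| = 5, pigeonhole forces a state repeat no later than step 5; the substring read between the first and second visits to that state can be pumped.

p3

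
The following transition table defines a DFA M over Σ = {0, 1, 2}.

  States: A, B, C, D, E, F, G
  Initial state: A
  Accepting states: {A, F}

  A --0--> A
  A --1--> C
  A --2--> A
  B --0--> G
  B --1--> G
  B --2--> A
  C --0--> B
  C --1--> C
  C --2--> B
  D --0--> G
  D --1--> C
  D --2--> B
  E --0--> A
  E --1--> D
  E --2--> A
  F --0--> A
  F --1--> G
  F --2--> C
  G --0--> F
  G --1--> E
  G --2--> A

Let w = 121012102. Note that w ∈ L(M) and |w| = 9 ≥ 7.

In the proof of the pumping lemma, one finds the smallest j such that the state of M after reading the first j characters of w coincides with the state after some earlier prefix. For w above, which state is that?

G

Run of M on w = 1 2 1 0 1 2 1 0 2:
  step 0: A  (start)
  step 1: C  (read 1: A→C)
  step 2: B  (read 2: C→B)
  step 3: G  (read 1: B→G)
  step 4: F  (read 0: G→F)
  step 5: G  (read 1: F→G)   ← first repeat (G seen earlier)
  step 6: A  (read 2: G→A)
  step 7: C  (read 1: A→C)
  step 8: B  (read 0: C→B)
  step 9: A  (read 2: B→A)

The earliest repeat is at step j = 5: M is in G, which it already visited at step i = 3.
Since M has 7 states, any run of length ≥ 7 visits 7+1 states, so by pigeonhole some state repeats within the first 7 steps — that repeat gives the pumpable loop.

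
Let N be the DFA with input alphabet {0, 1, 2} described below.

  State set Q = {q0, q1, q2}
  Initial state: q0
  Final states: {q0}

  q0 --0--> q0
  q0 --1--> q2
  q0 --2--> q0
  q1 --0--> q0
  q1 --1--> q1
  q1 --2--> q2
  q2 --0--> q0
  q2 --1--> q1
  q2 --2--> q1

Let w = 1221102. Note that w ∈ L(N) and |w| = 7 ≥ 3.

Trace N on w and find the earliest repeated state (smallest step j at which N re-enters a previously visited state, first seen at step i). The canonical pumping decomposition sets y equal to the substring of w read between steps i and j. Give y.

State sequence: q0 -1-> q2 -2-> q1 -2-> q2 -1-> q1 -1-> q1 -0-> q0 -2-> q0
First repeat at step 3: q2 was already visited.

So i = 1, j = 3, giving x = w[0:1] = 1, y = w[1:3] = 22, z = w[3:7] = 1102.
Check: |xy| = 3 ≤ 3 and |y| = 2 ≥ 1. Reading y takes N from q2 back to q2, so every xyⁱz is accepted.

22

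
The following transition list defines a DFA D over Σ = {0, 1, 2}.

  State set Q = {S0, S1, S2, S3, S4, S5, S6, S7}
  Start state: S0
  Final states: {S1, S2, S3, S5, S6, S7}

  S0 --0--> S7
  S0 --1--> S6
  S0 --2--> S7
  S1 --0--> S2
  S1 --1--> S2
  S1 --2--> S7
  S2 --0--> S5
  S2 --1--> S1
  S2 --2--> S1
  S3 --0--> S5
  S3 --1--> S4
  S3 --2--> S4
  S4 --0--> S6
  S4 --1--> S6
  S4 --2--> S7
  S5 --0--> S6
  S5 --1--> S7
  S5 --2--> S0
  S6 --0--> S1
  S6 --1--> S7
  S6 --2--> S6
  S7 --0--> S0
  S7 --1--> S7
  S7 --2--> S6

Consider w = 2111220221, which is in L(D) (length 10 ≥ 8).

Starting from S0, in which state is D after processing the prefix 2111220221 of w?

S7

State sequence: S0 -2-> S7 -1-> S7 -1-> S7 -1-> S7 -2-> S6 -2-> S6 -0-> S1 -2-> S7 -2-> S6 -1-> S7

After reading 10 characters, D is in state S7.
(This kind of state-tracing is the core of the pumping-lemma construction: with 8 states, pigeonhole forces a repeat within the first 8 steps.)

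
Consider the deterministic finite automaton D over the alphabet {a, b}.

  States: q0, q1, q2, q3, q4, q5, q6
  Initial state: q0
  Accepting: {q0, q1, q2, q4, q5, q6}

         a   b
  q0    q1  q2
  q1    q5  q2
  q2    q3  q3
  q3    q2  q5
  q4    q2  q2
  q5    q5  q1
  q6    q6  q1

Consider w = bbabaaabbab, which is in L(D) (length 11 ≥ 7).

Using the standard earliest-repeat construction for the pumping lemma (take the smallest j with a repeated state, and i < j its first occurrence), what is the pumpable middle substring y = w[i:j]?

ba

Run of D on w = b b a b a a a b b a b:
  step 0: q0  (start)
  step 1: q2  (read b: q0→q2)
  step 2: q3  (read b: q2→q3)
  step 3: q2  (read a: q3→q2)   ← first repeat (q2 seen earlier)
  step 4: q3  (read b: q2→q3)
  step 5: q2  (read a: q3→q2)
  step 6: q3  (read a: q2→q3)
  step 7: q2  (read a: q3→q2)
  step 8: q3  (read b: q2→q3)
  step 9: q5  (read b: q3→q5)
  step 10: q5  (read a: q5→q5)
  step 11: q1  (read b: q5→q1)

So i = 1, j = 3, giving x = w[0:1] = b, y = w[1:3] = ba, z = w[3:11] = baaabbab.
Check: |xy| = 3 ≤ 7 and |y| = 2 ≥ 1. Reading y takes D from q2 back to q2, so every xyⁱz is accepted.
Pumping length from the standard proof: p = 7 (the number of states). The repeated state found above gives |xy| = j ≤ 7 and |y| = j − i ≥ 1.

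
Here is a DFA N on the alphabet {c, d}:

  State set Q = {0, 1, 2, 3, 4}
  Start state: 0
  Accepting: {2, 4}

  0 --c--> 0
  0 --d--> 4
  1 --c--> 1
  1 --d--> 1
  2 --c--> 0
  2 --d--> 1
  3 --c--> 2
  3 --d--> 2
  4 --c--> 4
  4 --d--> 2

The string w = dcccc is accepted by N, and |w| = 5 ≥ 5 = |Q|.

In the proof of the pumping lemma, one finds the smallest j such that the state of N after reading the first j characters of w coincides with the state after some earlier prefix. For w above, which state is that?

4

Run of N on w = d c c c c:
  step 0: 0  (start)
  step 1: 4  (read d: 0→4)
  step 2: 4  (read c: 4→4)   ← first repeat (4 seen earlier)
  step 3: 4  (read c: 4→4)
  step 4: 4  (read c: 4→4)
  step 5: 4  (read c: 4→4)

The earliest repeat is at step j = 2: N is in 4, which it already visited at step i = 1.
Since N has 5 states, any run of length ≥ 5 visits 5+1 states, so by pigeonhole some state repeats within the first 5 steps — that repeat gives the pumpable loop.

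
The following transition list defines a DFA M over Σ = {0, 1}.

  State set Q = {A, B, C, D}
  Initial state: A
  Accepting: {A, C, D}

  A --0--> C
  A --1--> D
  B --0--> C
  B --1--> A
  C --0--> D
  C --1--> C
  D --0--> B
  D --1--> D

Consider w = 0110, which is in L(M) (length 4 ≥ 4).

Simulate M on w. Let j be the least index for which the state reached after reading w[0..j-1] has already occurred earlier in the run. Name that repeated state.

Run of M on w = 0 1 1 0:
  step 0: A  (start)
  step 1: C  (read 0: A→C)
  step 2: C  (read 1: C→C)   ← first repeat (C seen earlier)
  step 3: C  (read 1: C→C)
  step 4: D  (read 0: C→D)

The earliest repeat is at step j = 2: M is in C, which it already visited at step i = 1.
With |Q| = 4, pigeonhole forces a state repeat no later than step 4; the substring read between the first and second visits to that state can be pumped.

C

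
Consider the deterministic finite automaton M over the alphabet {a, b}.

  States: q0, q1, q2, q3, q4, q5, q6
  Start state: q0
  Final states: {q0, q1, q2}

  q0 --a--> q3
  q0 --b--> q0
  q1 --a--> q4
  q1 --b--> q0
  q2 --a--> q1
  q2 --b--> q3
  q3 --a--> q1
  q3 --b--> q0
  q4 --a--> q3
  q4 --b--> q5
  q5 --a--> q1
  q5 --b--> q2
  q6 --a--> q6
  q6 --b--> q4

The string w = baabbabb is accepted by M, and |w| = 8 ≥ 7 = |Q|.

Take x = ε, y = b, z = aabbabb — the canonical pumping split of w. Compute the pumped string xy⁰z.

aabbabb

xy⁰z = xz = ε·aabbabb = aabbabb.
Reading y = b takes M from q0 back to q0, so after x the machine is still in q0, and z then leads to the accepting state q0. Hence aabbabb ∈ L(M).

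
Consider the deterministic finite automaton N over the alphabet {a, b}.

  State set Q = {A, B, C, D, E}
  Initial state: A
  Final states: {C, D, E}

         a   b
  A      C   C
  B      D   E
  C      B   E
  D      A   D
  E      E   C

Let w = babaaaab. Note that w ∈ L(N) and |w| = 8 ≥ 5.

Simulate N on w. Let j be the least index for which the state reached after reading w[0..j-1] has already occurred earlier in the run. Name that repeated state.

E

State sequence: A -b-> C -a-> B -b-> E -a-> E -a-> E -a-> E -a-> E -b-> C
First repeat at step 4: E was already visited.

The earliest repeat is at step j = 4: N is in E, which it already visited at step i = 3.
Pumping length from the standard proof: p = 5 (the number of states). The repeated state found above gives |xy| = j ≤ 5 and |y| = j − i ≥ 1.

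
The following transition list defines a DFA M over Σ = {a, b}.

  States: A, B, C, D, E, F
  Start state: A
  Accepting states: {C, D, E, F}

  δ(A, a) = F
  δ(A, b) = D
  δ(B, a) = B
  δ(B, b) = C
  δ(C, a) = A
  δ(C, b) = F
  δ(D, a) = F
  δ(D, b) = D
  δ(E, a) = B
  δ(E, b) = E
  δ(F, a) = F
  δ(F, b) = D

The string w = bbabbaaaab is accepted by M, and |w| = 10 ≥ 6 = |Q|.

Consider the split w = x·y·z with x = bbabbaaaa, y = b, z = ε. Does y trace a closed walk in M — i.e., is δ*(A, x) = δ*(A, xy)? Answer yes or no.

Run of M on the first 10 characters of w = b b a b b a a a a b:
  step 0: A  (start)
  step 1: D  (read b: A→D)
  step 2: D  (read b: D→D)
  step 3: F  (read a: D→F)
  step 4: D  (read b: F→D)
  step 5: D  (read b: D→D)
  step 6: F  (read a: D→F)
  step 7: F  (read a: F→F)
  step 8: F  (read a: F→F)
  step 9: F  (read a: F→F)
  step 10: D  (read b: F→D)

After x (step 9): F. After xy (step 10): D.
They differ (F ≠ D), so y is not a cycle from the state after x; this split is not the one the pumping-lemma construction produces, and pumping y need not keep the string in L(M).

no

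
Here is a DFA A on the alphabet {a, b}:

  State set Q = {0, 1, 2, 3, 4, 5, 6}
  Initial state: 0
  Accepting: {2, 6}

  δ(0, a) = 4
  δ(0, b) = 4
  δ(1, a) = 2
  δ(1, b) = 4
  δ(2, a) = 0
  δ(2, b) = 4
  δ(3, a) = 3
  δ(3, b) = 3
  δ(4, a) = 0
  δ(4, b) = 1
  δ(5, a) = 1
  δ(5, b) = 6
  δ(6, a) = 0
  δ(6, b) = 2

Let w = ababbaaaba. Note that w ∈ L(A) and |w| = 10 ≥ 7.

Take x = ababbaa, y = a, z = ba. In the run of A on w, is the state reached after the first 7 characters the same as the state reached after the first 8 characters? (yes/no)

no

State sequence: 0 -a-> 4 -b-> 1 -a-> 2 -b-> 4 -b-> 1 -a-> 2 -a-> 0 -a-> 4

After x (step 7): 0. After xy (step 8): 4.
They differ (0 ≠ 4), so y is not a cycle from the state after x; this split is not the one the pumping-lemma construction produces, and pumping y need not keep the string in L(A).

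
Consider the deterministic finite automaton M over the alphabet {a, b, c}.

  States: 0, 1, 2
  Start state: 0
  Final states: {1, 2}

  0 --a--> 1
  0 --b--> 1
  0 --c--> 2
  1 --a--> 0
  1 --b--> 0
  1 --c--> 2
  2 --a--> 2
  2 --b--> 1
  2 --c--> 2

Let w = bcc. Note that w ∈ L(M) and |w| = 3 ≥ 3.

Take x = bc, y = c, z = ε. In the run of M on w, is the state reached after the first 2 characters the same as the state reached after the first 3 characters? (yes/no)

yes

Run of M on the first 3 characters of w = b c c:
  step 0: 0  (start)
  step 1: 1  (read b: 0→1)
  step 2: 2  (read c: 1→2)
  step 3: 2  (read c: 2→2)

After x (step 2): 2. After xy (step 3): 2.
They match, so y = c drives M around a cycle from 2 back to itself; pumping y any number of times keeps M in 2 before reading z, and xyⁱz ∈ L(M) for every i ≥ 0.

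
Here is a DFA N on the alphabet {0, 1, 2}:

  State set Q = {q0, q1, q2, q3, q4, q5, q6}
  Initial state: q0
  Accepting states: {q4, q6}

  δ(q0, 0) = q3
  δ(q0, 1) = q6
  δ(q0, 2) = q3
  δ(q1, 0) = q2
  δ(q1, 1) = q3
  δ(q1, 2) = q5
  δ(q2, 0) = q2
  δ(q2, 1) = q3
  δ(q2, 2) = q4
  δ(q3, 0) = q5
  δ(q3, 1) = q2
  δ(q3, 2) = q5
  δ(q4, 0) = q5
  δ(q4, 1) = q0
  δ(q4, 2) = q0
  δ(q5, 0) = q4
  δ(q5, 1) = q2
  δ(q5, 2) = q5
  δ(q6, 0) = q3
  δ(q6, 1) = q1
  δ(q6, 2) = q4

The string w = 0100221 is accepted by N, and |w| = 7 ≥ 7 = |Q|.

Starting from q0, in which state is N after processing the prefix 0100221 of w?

State sequence: q0 -0-> q3 -1-> q2 -0-> q2 -0-> q2 -2-> q4 -2-> q0 -1-> q6

After reading 7 characters, N is in state q6.

q6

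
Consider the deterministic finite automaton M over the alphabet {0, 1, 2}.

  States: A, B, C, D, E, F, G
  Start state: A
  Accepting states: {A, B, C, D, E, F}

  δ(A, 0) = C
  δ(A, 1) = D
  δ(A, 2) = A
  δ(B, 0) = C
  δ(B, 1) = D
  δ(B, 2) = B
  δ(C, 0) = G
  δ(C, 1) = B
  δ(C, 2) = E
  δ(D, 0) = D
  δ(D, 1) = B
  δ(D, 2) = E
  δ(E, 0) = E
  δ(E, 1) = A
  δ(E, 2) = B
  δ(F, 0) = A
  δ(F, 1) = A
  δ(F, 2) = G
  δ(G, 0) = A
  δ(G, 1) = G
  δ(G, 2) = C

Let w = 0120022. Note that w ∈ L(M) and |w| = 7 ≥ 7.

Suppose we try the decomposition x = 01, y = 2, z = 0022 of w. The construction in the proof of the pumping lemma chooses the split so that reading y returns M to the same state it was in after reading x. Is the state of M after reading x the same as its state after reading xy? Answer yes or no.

State sequence: A -0-> C -1-> B -2-> B

After x (step 2): B. After xy (step 3): B.
They match, so y = 2 drives M around a cycle from B back to itself; pumping y any number of times keeps M in B before reading z, and xyⁱz ∈ L(M) for every i ≥ 0.

yes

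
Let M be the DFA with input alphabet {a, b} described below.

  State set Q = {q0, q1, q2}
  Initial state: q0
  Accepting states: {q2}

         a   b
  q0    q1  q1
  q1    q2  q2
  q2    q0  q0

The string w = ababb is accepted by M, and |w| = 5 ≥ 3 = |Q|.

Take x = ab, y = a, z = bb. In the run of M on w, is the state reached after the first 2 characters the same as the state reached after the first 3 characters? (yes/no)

Run of M on the first 3 characters of w = a b a:
  step 0: q0  (start)
  step 1: q1  (read a: q0→q1)
  step 2: q2  (read b: q1→q2)
  step 3: q0  (read a: q2→q0)

After x (step 2): q2. After xy (step 3): q0.
They differ (q2 ≠ q0), so y is not a cycle from the state after x; this split is not the one the pumping-lemma construction produces, and pumping y need not keep the string in L(M).

no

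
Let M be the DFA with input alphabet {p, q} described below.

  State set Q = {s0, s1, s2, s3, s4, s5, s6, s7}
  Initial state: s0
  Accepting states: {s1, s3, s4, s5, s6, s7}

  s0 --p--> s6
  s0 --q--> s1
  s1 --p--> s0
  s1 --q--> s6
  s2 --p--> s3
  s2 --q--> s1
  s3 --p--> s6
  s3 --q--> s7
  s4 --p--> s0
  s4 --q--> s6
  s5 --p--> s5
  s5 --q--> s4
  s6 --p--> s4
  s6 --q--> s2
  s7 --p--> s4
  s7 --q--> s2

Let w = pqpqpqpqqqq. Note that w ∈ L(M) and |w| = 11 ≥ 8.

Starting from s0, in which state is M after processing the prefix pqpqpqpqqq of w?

State sequence: s0 -p-> s6 -q-> s2 -p-> s3 -q-> s7 -p-> s4 -q-> s6 -p-> s4 -q-> s6 -q-> s2 -q-> s1

After reading 10 characters, M is in state s1.

s1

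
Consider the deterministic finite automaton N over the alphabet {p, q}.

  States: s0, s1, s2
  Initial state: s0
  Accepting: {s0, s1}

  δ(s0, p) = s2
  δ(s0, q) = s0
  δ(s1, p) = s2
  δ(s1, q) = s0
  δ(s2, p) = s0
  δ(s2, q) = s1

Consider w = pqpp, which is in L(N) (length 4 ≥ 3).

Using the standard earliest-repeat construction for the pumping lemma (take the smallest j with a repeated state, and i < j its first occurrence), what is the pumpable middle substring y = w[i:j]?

State sequence: s0 -p-> s2 -q-> s1 -p-> s2 -p-> s0
First repeat at step 3: s2 was already visited.

So i = 1, j = 3, giving x = w[0:1] = p, y = w[1:3] = qp, z = w[3:4] = p.
Check: |xy| = 3 ≤ 3 and |y| = 2 ≥ 1. Reading y takes N from s2 back to s2, so every xyⁱz is accepted.
The DFA has 3 states, so the proof of the pumping lemma guarantees a repeated state among the first 3+1 visited; the segment between the two visits is the pumpable y.

qp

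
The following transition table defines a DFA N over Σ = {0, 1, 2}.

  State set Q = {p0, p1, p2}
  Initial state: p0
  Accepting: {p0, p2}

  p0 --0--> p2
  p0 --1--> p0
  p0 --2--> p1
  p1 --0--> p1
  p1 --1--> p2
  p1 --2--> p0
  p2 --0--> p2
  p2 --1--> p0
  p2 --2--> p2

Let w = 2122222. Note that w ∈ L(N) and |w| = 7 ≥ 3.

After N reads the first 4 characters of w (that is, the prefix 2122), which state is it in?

p2

Run of N on the first 4 characters of w = 2 1 2 2:
  step 0: p0  (start)
  step 1: p1  (read 2: p0→p1)
  step 2: p2  (read 1: p1→p2)
  step 3: p2  (read 2: p2→p2)
  step 4: p2  (read 2: p2→p2)

After reading 4 characters, N is in state p2.
(This kind of state-tracing is the core of the pumping-lemma construction: with 3 states, pigeonhole forces a repeat within the first 3 steps.)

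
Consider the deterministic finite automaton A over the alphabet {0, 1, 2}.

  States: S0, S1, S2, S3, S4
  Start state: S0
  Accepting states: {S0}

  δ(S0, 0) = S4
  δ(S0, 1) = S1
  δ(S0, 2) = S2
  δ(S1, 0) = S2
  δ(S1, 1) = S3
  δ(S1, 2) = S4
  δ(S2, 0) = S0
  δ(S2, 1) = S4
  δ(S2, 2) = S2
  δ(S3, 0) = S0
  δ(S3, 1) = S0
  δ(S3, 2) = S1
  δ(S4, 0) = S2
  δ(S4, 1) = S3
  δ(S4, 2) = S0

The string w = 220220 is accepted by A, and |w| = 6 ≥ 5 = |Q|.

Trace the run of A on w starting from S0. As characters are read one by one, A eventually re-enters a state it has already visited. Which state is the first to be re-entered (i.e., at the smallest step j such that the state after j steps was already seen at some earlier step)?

Run of A on w = 2 2 0 2 2 0:
  step 0: S0  (start)
  step 1: S2  (read 2: S0→S2)
  step 2: S2  (read 2: S2→S2)   ← first repeat (S2 seen earlier)
  step 3: S0  (read 0: S2→S0)
  step 4: S2  (read 2: S0→S2)
  step 5: S2  (read 2: S2→S2)
  step 6: S0  (read 0: S2→S0)

The earliest repeat is at step j = 2: A is in S2, which it already visited at step i = 1.
With |Q| = 5, pigeonhole forces a state repeat no later than step 5; the substring read between the first and second visits to that state can be pumped.

S2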